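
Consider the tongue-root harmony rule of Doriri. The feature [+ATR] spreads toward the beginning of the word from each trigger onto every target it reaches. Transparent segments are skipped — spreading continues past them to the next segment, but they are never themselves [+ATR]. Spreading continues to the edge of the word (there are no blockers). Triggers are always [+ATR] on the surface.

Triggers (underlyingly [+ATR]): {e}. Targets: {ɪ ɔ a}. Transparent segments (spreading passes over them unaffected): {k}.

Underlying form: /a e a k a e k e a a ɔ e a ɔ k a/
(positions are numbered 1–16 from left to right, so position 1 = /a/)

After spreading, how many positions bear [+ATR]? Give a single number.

From /e/ at 2 leftward: 1 /a/ → [+ATR]; word edge.
From /e/ at 6 leftward: 5 /a/ → [+ATR]; 4 /k/ transparent; 3 /a/ → [+ATR]; 2 /e/ is itself a trigger — this domain ends here.
From /e/ at 8 leftward: 7 /k/ transparent; 6 /e/ is itself a trigger — this domain ends here.
From /e/ at 12 leftward: 11 /ɔ/ → [+ATR]; 10 /a/ → [+ATR]; 9 /a/ → [+ATR]; 8 /e/ is itself a trigger — this domain ends here.
Targets with no active source: positions 13 14 16 stay [-ATR].
[+ATR] positions on the surface: 1 2 3 5 6 8 9 10 11 12.

10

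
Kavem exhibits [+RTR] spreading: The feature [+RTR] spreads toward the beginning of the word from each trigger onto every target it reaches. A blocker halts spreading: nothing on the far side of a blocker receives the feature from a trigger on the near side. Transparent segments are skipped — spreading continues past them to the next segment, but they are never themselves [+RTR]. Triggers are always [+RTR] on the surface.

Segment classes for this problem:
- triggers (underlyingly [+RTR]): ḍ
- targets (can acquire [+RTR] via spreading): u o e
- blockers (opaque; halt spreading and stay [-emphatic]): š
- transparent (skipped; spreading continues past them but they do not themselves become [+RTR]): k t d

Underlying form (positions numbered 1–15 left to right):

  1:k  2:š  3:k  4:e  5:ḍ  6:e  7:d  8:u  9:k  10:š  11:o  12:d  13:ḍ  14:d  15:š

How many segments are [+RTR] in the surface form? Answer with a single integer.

From /ḍ/ at 5 leftward: 4 /e/ → [+RTR]; 3 /k/ transparent; 2 /š/ blocks.
From /ḍ/ at 13 leftward: 12 /d/ transparent; 11 /o/ → [+RTR]; 10 /š/ blocks.
Targets with no active source: positions 6 8 stay [-emphatic].
[+RTR] positions on the surface: 4 5 11 13.

4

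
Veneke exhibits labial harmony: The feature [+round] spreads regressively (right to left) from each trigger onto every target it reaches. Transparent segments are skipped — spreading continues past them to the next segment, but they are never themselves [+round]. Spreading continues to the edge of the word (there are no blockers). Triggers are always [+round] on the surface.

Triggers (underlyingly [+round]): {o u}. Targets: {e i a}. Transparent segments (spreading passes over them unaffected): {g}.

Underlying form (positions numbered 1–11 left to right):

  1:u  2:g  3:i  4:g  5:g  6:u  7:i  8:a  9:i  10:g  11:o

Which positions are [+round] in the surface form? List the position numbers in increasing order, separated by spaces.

1 3 6 7 8 9 11

From /u/ at 1 leftward: word edge.
From /u/ at 6 leftward: 5 /g/ transparent; 4 /g/ transparent; 3 /i/ → [+round]; 2 /g/ transparent; 1 /u/ is itself a trigger — this domain ends here.
From /o/ at 11 leftward: 10 /g/ transparent; 9 /i/ → [+round]; 8 /a/ → [+round]; 7 /i/ → [+round]; 6 /u/ is itself a trigger — this domain ends here.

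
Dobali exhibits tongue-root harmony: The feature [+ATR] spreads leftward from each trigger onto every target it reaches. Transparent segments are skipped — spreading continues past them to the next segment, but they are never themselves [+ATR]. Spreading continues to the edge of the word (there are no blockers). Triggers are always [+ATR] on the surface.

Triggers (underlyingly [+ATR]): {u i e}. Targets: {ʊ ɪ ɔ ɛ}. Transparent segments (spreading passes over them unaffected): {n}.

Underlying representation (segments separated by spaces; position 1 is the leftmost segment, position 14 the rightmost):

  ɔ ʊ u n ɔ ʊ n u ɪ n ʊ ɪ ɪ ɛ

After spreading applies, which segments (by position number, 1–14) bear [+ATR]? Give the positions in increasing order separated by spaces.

1 2 3 5 6 8

From /u/ at 3 leftward: 2 /ʊ/ → [+ATR]; 1 /ɔ/ → [+ATR]; word edge.
From /u/ at 8 leftward: 7 /n/ transparent; 6 /ʊ/ → [+ATR]; 5 /ɔ/ → [+ATR]; 4 /n/ transparent; 3 /u/ is itself a trigger — this domain ends here.
Targets with no active source: positions 9 11 12 13 14 stay [-ATR].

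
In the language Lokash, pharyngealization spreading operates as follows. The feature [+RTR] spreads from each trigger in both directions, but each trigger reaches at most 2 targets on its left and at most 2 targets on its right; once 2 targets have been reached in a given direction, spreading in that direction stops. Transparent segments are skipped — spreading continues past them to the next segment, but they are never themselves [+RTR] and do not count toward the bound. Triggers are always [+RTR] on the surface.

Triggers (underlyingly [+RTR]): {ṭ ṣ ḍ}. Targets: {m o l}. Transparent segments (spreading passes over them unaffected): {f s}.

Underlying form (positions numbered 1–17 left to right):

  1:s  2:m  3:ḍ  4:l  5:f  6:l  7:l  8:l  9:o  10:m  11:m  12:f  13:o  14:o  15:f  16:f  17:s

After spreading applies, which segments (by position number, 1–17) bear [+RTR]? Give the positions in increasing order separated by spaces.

From /ḍ/ at 3 rightward: 4 /l/ → [+RTR]; 5 /f/ transparent; 6 /l/ → [+RTR]; bound reached.
From /ḍ/ at 3 leftward: 2 /m/ → [+RTR]; 1 /s/ transparent; word edge.
Targets with no active source: positions 7 8 9 10 11 13 14 stay [-emphatic].

2 3 4 6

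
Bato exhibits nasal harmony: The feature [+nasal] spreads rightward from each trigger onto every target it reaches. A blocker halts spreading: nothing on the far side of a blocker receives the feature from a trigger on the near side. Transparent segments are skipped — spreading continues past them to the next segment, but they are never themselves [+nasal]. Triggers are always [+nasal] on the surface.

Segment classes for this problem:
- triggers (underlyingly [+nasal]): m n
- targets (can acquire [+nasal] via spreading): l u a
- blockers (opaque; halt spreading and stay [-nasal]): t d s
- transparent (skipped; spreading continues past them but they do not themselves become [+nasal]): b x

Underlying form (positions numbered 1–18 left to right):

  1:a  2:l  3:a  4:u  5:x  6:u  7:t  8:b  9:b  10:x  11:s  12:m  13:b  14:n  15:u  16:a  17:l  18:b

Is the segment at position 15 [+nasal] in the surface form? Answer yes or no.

yes

From /m/ at 12 rightward: 13 /b/ transparent; 14 /n/ is itself a trigger — this domain ends here.
From /n/ at 14 rightward: 15 /u/ → [+nasal]; 16 /a/ → [+nasal]; 17 /l/ → [+nasal]; 18 /b/ transparent; word edge.
Targets with no active source: positions 1 2 3 4 6 stay [-nasal].
[+nasal] positions on the surface: 12 14 15 16 17.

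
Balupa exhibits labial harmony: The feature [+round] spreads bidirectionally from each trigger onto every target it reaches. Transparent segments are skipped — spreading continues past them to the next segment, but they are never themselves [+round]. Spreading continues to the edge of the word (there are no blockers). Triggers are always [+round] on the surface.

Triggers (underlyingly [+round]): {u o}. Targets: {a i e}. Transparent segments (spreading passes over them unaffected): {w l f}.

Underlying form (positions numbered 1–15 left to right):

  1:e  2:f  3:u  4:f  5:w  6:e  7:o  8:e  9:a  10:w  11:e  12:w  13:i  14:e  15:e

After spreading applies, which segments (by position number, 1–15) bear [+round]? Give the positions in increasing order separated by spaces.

From /u/ at 3 rightward: 4 /f/ transparent; 5 /w/ transparent; 6 /e/ → [+round]; 7 /o/ is itself a trigger — this domain ends here.
From /u/ at 3 leftward: 2 /f/ transparent; 1 /e/ → [+round]; word edge.
From /o/ at 7 rightward: 8 /e/ → [+round]; 9 /a/ → [+round]; 10 /w/ transparent; 11 /e/ → [+round]; 12 /w/ transparent; 13 /i/ → [+round]; 14 /e/ → [+round]; 15 /e/ → [+round]; word edge.
From /o/ at 7 leftward: 6 /e/ → [+round]; 5 /w/ transparent; 4 /f/ transparent; 3 /u/ is itself a trigger — this domain ends here.

1 3 6 7 8 9 11 13 14 15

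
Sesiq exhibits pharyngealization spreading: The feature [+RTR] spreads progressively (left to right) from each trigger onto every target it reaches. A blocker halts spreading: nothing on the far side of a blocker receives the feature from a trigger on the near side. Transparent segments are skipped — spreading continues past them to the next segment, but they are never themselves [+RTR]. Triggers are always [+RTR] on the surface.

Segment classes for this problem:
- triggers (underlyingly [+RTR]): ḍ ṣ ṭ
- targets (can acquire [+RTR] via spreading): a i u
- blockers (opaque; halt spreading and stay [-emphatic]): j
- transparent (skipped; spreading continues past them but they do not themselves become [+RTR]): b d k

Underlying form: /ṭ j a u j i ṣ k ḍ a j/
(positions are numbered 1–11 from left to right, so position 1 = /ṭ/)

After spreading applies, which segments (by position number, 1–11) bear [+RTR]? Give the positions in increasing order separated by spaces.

From /ṭ/ at 1 rightward: 2 /j/ blocks.
From /ṣ/ at 7 rightward: 8 /k/ transparent; 9 /ḍ/ is itself a trigger — this domain ends here.
From /ḍ/ at 9 rightward: 10 /a/ → [+RTR]; 11 /j/ blocks.
Targets with no active source: positions 3 4 6 stay [-emphatic].

1 7 9 10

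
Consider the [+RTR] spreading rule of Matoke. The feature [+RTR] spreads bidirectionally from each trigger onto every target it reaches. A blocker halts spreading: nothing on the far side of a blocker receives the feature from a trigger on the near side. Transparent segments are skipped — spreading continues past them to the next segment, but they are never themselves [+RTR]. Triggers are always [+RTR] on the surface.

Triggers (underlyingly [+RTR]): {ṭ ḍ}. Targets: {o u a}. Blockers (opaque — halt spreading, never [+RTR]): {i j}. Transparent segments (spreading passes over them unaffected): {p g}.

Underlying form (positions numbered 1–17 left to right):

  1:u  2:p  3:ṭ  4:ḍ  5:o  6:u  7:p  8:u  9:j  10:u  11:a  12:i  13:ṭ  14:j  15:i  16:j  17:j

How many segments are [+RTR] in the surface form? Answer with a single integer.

7

From /ṭ/ at 3 rightward: 4 /ḍ/ is itself a trigger — this domain ends here.
From /ṭ/ at 3 leftward: 2 /p/ transparent; 1 /u/ → [+RTR]; word edge.
From /ḍ/ at 4 rightward: 5 /o/ → [+RTR]; 6 /u/ → [+RTR]; 7 /p/ transparent; 8 /u/ → [+RTR]; 9 /j/ blocks.
From /ḍ/ at 4 leftward: 3 /ṭ/ is itself a trigger — this domain ends here.
From /ṭ/ at 13 rightward: 14 /j/ blocks.
From /ṭ/ at 13 leftward: 12 /i/ blocks.
Targets with no active source: positions 10 11 stay [-emphatic].
[+RTR] positions on the surface: 1 3 4 5 6 8 13.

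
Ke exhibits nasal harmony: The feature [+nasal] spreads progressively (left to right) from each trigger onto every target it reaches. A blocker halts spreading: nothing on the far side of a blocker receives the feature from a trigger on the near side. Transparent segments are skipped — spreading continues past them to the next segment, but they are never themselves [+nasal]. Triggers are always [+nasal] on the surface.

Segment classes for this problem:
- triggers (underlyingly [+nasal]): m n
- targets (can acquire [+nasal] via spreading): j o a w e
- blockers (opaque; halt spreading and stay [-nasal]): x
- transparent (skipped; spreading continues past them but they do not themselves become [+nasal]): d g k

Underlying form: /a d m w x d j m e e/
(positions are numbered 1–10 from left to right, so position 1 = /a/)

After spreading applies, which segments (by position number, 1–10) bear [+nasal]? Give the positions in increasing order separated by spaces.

From /m/ at 3 rightward: 4 /w/ → [+nasal]; 5 /x/ blocks.
From /m/ at 8 rightward: 9 /e/ → [+nasal]; 10 /e/ → [+nasal]; word edge.
Targets with no active source: positions 1 7 stay [-nasal].

3 4 8 9 10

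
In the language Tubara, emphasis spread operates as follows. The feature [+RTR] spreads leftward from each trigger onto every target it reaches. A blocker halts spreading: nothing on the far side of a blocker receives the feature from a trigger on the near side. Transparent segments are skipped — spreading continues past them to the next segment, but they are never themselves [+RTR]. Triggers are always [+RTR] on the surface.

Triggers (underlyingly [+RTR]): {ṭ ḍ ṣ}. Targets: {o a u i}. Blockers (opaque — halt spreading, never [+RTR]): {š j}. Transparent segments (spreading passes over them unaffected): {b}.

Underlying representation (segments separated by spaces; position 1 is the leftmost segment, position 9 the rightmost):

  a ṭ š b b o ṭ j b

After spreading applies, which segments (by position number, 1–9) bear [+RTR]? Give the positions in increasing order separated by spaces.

From /ṭ/ at 2 leftward: 1 /a/ → [+RTR]; word edge.
From /ṭ/ at 7 leftward: 6 /o/ → [+RTR]; 5 /b/ transparent; 4 /b/ transparent; 3 /š/ blocks.

1 2 6 7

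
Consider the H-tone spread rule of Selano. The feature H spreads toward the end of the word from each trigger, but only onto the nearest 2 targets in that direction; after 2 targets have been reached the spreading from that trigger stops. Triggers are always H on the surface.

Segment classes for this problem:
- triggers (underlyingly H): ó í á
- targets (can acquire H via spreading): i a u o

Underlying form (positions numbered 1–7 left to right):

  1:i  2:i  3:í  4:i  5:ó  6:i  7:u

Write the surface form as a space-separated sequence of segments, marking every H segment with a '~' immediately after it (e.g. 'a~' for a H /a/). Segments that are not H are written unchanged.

From /í/ at 3 rightward: 4 /i/ → H; 5 /ó/ is itself a trigger — this domain ends here.
From /ó/ at 5 rightward: 6 /i/ → H; 7 /u/ → H; bound reached.
Targets with no active source: positions 1 2 stay [-high tone].
H positions on the surface: 3 4 5 6 7.

i i í~ i~ ó~ i~ u~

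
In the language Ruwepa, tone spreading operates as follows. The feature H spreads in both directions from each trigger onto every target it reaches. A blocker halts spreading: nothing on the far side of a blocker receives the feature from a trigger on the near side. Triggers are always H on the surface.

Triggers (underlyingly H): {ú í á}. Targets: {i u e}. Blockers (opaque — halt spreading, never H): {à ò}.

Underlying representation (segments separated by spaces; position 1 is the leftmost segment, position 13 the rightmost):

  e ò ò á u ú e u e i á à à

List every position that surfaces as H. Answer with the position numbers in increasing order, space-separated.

4 5 6 7 8 9 10 11

From /á/ at 4 rightward: 5 /u/ → H; 6 /ú/ is itself a trigger — this domain ends here.
From /á/ at 4 leftward: 3 /ò/ blocks.
From /ú/ at 6 rightward: 7 /e/ → H; 8 /u/ → H; 9 /e/ → H; 10 /i/ → H; 11 /á/ is itself a trigger — this domain ends here.
From /ú/ at 6 leftward: 5 /u/ → H; 4 /á/ is itself a trigger — this domain ends here.
From /á/ at 11 rightward: 12 /à/ blocks.
From /á/ at 11 leftward: 10 /i/ → H; 9 /e/ → H; 8 /u/ → H; 7 /e/ → H; 6 /ú/ is itself a trigger — this domain ends here.
Target with no active source: position 1 stays [-high tone].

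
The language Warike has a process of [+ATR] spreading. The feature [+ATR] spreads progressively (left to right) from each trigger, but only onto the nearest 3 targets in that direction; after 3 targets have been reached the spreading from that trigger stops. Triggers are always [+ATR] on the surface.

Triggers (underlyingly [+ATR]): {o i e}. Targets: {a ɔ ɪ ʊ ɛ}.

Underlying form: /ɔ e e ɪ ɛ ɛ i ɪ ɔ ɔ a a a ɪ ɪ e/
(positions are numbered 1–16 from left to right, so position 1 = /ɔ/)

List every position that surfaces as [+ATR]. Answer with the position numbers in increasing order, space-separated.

From /e/ at 2 rightward: 3 /e/ is itself a trigger — this domain ends here.
From /e/ at 3 rightward: 4 /ɪ/ → [+ATR]; 5 /ɛ/ → [+ATR]; 6 /ɛ/ → [+ATR]; bound reached.
From /i/ at 7 rightward: 8 /ɪ/ → [+ATR]; 9 /ɔ/ → [+ATR]; 10 /ɔ/ → [+ATR]; bound reached.
From /e/ at 16 rightward: word edge.
Targets with no active source: positions 1 11 12 13 14 15 stay [-ATR].

2 3 4 5 6 7 8 9 10 16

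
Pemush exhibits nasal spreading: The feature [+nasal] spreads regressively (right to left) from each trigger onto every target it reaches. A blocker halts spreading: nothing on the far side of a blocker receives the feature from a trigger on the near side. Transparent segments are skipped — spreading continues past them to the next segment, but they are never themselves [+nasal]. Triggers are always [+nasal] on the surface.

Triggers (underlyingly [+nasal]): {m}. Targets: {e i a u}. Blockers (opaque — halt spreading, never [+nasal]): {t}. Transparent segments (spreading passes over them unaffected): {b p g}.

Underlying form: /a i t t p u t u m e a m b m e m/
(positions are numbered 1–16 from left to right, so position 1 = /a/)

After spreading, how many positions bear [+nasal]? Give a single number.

From /m/ at 9 leftward: 8 /u/ → [+nasal]; 7 /t/ blocks.
From /m/ at 12 leftward: 11 /a/ → [+nasal]; 10 /e/ → [+nasal]; 9 /m/ is itself a trigger — this domain ends here.
From /m/ at 14 leftward: 13 /b/ transparent; 12 /m/ is itself a trigger — this domain ends here.
From /m/ at 16 leftward: 15 /e/ → [+nasal]; 14 /m/ is itself a trigger — this domain ends here.
Targets with no active source: positions 1 2 6 stay [-nasal].
[+nasal] positions on the surface: 8 9 10 11 12 14 15 16.

8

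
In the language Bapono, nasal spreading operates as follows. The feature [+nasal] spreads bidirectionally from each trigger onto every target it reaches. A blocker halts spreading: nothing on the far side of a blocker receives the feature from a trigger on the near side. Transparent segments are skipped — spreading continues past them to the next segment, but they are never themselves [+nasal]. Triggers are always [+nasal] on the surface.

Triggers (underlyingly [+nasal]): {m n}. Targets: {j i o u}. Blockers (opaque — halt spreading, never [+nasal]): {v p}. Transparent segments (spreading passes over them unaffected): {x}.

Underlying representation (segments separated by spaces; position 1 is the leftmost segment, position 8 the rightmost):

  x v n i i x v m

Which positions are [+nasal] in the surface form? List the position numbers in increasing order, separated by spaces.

From /n/ at 3 rightward: 4 /i/ → [+nasal]; 5 /i/ → [+nasal]; 6 /x/ transparent; 7 /v/ blocks.
From /n/ at 3 leftward: 2 /v/ blocks.
From /m/ at 8 rightward: word edge.
From /m/ at 8 leftward: 7 /v/ blocks.

3 4 5 8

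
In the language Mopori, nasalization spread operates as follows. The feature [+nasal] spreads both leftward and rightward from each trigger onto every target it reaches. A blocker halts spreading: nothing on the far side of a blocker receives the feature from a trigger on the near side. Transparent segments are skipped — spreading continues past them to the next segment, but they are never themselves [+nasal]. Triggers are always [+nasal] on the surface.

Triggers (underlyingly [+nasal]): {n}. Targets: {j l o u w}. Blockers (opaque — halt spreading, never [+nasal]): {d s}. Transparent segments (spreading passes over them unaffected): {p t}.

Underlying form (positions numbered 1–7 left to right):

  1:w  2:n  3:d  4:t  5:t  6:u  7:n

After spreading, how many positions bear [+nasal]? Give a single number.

4

From /n/ at 2 rightward: 3 /d/ blocks.
From /n/ at 2 leftward: 1 /w/ → [+nasal]; word edge.
From /n/ at 7 rightward: word edge.
From /n/ at 7 leftward: 6 /u/ → [+nasal]; 5 /t/ transparent; 4 /t/ transparent; 3 /d/ blocks.
[+nasal] positions on the surface: 1 2 6 7.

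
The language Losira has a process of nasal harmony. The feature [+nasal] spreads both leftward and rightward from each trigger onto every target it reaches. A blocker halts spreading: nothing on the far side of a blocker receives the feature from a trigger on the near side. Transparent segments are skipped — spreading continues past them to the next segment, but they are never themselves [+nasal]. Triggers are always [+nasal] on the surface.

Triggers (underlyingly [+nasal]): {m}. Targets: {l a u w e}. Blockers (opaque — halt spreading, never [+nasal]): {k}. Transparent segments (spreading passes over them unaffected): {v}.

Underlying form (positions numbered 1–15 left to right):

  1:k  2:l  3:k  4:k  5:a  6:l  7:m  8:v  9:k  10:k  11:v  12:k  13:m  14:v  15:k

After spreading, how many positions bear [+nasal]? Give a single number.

4

From /m/ at 7 rightward: 8 /v/ transparent; 9 /k/ blocks.
From /m/ at 7 leftward: 6 /l/ → [+nasal]; 5 /a/ → [+nasal]; 4 /k/ blocks.
From /m/ at 13 rightward: 14 /v/ transparent; 15 /k/ blocks.
From /m/ at 13 leftward: 12 /k/ blocks.
Target with no active source: position 2 stays [-nasal].
[+nasal] positions on the surface: 5 6 7 13.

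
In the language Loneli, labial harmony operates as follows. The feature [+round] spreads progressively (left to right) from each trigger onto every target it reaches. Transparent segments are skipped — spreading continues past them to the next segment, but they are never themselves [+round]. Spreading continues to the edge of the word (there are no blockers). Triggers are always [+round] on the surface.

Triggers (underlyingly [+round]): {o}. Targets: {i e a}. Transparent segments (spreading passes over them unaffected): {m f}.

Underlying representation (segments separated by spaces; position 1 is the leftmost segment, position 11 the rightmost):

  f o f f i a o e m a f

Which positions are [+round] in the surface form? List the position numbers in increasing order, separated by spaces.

From /o/ at 2 rightward: 3 /f/ transparent; 4 /f/ transparent; 5 /i/ → [+round]; 6 /a/ → [+round]; 7 /o/ is itself a trigger — this domain ends here.
From /o/ at 7 rightward: 8 /e/ → [+round]; 9 /m/ transparent; 10 /a/ → [+round]; 11 /f/ transparent; word edge.

2 5 6 7 8 10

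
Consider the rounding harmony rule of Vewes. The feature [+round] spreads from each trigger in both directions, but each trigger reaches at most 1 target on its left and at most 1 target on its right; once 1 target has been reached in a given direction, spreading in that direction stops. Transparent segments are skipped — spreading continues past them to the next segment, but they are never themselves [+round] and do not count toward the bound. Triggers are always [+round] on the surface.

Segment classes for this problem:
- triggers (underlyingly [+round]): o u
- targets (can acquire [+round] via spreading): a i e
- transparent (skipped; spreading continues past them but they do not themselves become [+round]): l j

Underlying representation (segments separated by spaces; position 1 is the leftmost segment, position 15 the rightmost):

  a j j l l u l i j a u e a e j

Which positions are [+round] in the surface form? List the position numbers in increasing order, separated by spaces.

1 6 8 10 11 12

From /u/ at 6 rightward: 7 /l/ transparent; 8 /i/ → [+round]; bound reached.
From /u/ at 6 leftward: 5 /l/ transparent; 4 /l/ transparent; 3 /j/ transparent; 2 /j/ transparent; 1 /a/ → [+round]; bound reached.
From /u/ at 11 rightward: 12 /e/ → [+round]; bound reached.
From /u/ at 11 leftward: 10 /a/ → [+round]; bound reached.
Targets with no active source: positions 13 14 stay [-round].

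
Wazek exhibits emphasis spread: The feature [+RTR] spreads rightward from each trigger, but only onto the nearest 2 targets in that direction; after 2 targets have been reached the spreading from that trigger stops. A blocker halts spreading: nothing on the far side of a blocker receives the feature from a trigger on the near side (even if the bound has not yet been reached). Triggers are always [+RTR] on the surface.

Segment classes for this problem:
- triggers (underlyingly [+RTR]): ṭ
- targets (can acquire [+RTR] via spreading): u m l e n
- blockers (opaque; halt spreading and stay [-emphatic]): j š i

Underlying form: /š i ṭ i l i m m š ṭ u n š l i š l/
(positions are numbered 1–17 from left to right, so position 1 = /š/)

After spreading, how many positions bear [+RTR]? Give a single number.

From /ṭ/ at 3 rightward: 4 /i/ blocks.
From /ṭ/ at 10 rightward: 11 /u/ → [+RTR]; 12 /n/ → [+RTR]; bound reached.
Targets with no active source: positions 5 7 8 14 17 stay [-emphatic].
[+RTR] positions on the surface: 3 10 11 12.

4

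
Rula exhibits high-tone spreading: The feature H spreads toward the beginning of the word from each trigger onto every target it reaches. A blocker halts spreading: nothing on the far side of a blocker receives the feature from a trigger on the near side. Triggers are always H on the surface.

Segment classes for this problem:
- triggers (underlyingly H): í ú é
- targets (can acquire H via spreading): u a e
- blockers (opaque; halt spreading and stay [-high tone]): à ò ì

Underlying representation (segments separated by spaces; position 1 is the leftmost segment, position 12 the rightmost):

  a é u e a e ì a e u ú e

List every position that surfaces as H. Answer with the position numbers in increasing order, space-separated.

From /é/ at 2 leftward: 1 /a/ → H; word edge.
From /ú/ at 11 leftward: 10 /u/ → H; 9 /e/ → H; 8 /a/ → H; 7 /ì/ blocks.
Targets with no active source: positions 3 4 5 6 12 stay [-high tone].

1 2 8 9 10 11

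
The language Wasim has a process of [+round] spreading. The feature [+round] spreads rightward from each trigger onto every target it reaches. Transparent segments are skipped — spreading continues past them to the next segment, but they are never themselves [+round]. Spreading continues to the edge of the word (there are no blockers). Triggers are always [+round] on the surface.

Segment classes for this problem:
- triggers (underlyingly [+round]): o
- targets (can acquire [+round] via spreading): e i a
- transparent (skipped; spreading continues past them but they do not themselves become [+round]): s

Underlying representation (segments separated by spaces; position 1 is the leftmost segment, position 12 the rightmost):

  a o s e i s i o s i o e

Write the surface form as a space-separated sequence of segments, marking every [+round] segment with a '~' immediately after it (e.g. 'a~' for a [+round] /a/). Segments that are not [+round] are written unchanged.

a o~ s e~ i~ s i~ o~ s i~ o~ e~

From /o/ at 2 rightward: 3 /s/ transparent; 4 /e/ → [+round]; 5 /i/ → [+round]; 6 /s/ transparent; 7 /i/ → [+round]; 8 /o/ is itself a trigger — this domain ends here.
From /o/ at 8 rightward: 9 /s/ transparent; 10 /i/ → [+round]; 11 /o/ is itself a trigger — this domain ends here.
From /o/ at 11 rightward: 12 /e/ → [+round]; word edge.
Target with no active source: position 1 stays [-round].
[+round] positions on the surface: 2 4 5 7 8 10 11 12.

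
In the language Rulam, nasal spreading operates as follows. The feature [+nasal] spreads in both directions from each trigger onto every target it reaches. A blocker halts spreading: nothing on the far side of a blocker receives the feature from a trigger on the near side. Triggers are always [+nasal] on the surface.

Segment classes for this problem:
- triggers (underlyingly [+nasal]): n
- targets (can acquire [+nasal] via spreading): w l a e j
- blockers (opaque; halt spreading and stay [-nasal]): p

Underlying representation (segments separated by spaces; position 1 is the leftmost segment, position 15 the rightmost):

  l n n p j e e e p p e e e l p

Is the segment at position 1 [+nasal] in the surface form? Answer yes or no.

yes

From /n/ at 2 rightward: 3 /n/ is itself a trigger — this domain ends here.
From /n/ at 2 leftward: 1 /l/ → [+nasal]; word edge.
From /n/ at 3 rightward: 4 /p/ blocks.
From /n/ at 3 leftward: 2 /n/ is itself a trigger — this domain ends here.
Targets with no active source: positions 5 6 7 8 11 12 13 14 stay [-nasal].
[+nasal] positions on the surface: 1 2 3.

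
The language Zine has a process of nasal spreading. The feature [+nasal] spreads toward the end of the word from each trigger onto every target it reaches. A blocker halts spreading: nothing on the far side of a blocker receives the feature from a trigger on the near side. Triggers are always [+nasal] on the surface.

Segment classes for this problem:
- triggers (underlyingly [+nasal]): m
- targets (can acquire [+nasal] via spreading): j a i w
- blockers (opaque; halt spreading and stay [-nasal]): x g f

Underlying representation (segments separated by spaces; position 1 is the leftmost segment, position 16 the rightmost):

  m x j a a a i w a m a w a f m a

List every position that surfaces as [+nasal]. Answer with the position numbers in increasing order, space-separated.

From /m/ at 1 rightward: 2 /x/ blocks.
From /m/ at 10 rightward: 11 /a/ → [+nasal]; 12 /w/ → [+nasal]; 13 /a/ → [+nasal]; 14 /f/ blocks.
From /m/ at 15 rightward: 16 /a/ → [+nasal]; word edge.
Targets with no active source: positions 3 4 5 6 7 8 9 stay [-nasal].

1 10 11 12 13 15 16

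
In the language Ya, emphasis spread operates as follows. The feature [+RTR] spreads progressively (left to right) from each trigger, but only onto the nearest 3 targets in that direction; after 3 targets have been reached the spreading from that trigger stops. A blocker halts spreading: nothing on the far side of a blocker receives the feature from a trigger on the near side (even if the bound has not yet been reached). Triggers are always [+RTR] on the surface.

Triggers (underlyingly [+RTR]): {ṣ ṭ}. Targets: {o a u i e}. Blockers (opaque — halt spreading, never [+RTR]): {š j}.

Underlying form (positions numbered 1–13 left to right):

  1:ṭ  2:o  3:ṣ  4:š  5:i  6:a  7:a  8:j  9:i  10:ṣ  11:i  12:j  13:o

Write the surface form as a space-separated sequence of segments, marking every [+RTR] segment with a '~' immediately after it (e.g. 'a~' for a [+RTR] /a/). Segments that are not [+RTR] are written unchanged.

ṭ~ o~ ṣ~ š i a a j i ṣ~ i~ j o

From /ṭ/ at 1 rightward: 2 /o/ → [+RTR]; 3 /ṣ/ is itself a trigger — this domain ends here.
From /ṣ/ at 3 rightward: 4 /š/ blocks.
From /ṣ/ at 10 rightward: 11 /i/ → [+RTR]; 12 /j/ blocks.
Targets with no active source: positions 5 6 7 9 13 stay [-emphatic].
[+RTR] positions on the surface: 1 2 3 10 11.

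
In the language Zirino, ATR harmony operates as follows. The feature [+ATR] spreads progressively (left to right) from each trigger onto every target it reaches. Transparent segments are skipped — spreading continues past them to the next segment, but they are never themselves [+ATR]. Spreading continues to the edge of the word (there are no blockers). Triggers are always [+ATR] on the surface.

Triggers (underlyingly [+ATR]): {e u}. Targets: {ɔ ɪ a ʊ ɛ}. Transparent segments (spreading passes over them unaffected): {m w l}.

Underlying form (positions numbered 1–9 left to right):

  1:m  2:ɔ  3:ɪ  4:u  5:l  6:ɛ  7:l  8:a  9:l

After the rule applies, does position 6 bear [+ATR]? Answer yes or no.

yes

From /u/ at 4 rightward: 5 /l/ transparent; 6 /ɛ/ → [+ATR]; 7 /l/ transparent; 8 /a/ → [+ATR]; 9 /l/ transparent; word edge.
Targets with no active source: positions 2 3 stay [-ATR].
[+ATR] positions on the surface: 4 6 8.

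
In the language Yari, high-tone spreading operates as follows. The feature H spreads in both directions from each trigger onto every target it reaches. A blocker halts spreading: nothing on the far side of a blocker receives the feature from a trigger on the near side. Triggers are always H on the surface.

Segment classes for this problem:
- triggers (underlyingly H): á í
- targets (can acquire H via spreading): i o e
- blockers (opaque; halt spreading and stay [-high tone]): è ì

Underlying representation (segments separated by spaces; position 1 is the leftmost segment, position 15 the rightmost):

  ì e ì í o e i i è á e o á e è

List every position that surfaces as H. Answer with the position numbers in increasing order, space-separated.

From /í/ at 4 rightward: 5 /o/ → H; 6 /e/ → H; 7 /i/ → H; 8 /i/ → H; 9 /è/ blocks.
From /í/ at 4 leftward: 3 /ì/ blocks.
From /á/ at 10 rightward: 11 /e/ → H; 12 /o/ → H; 13 /á/ is itself a trigger — this domain ends here.
From /á/ at 10 leftward: 9 /è/ blocks.
From /á/ at 13 rightward: 14 /e/ → H; 15 /è/ blocks.
From /á/ at 13 leftward: 12 /o/ → H; 11 /e/ → H; 10 /á/ is itself a trigger — this domain ends here.
Target with no active source: position 2 stays [-high tone].

4 5 6 7 8 10 11 12 13 14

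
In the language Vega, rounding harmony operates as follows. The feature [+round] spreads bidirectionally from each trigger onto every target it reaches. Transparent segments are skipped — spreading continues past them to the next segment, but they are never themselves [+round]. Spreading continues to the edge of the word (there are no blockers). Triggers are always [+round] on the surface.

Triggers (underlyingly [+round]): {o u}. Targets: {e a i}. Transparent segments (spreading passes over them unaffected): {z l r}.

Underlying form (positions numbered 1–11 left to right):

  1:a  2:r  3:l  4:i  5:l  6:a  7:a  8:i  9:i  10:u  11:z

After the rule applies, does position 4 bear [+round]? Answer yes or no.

yes

From /u/ at 10 rightward: 11 /z/ transparent; word edge.
From /u/ at 10 leftward: 9 /i/ → [+round]; 8 /i/ → [+round]; 7 /a/ → [+round]; 6 /a/ → [+round]; 5 /l/ transparent; 4 /i/ → [+round]; 3 /l/ transparent; 2 /r/ transparent; 1 /a/ → [+round]; word edge.
[+round] positions on the surface: 1 4 6 7 8 9 10.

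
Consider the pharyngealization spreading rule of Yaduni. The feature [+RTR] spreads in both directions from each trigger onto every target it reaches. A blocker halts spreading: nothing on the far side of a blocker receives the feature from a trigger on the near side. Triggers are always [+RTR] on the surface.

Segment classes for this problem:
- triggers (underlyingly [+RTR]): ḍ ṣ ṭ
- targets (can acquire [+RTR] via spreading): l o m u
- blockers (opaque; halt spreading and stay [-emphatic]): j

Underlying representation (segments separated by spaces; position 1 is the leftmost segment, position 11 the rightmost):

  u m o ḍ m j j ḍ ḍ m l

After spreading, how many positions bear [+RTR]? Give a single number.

9

From /ḍ/ at 4 rightward: 5 /m/ → [+RTR]; 6 /j/ blocks.
From /ḍ/ at 4 leftward: 3 /o/ → [+RTR]; 2 /m/ → [+RTR]; 1 /u/ → [+RTR]; word edge.
From /ḍ/ at 8 rightward: 9 /ḍ/ is itself a trigger — this domain ends here.
From /ḍ/ at 8 leftward: 7 /j/ blocks.
From /ḍ/ at 9 rightward: 10 /m/ → [+RTR]; 11 /l/ → [+RTR]; word edge.
From /ḍ/ at 9 leftward: 8 /ḍ/ is itself a trigger — this domain ends here.
[+RTR] positions on the surface: 1 2 3 4 5 8 9 10 11.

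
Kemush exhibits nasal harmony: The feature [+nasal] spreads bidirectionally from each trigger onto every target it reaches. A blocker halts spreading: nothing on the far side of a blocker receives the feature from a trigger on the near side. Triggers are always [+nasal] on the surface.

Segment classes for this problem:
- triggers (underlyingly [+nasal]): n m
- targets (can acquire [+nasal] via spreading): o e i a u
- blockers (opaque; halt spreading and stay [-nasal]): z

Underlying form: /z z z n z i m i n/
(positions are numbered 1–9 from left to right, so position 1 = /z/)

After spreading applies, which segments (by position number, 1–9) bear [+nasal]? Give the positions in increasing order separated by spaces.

From /n/ at 4 rightward: 5 /z/ blocks.
From /n/ at 4 leftward: 3 /z/ blocks.
From /m/ at 7 rightward: 8 /i/ → [+nasal]; 9 /n/ is itself a trigger — this domain ends here.
From /m/ at 7 leftward: 6 /i/ → [+nasal]; 5 /z/ blocks.
From /n/ at 9 rightward: word edge.
From /n/ at 9 leftward: 8 /i/ → [+nasal]; 7 /m/ is itself a trigger — this domain ends here.

4 6 7 8 9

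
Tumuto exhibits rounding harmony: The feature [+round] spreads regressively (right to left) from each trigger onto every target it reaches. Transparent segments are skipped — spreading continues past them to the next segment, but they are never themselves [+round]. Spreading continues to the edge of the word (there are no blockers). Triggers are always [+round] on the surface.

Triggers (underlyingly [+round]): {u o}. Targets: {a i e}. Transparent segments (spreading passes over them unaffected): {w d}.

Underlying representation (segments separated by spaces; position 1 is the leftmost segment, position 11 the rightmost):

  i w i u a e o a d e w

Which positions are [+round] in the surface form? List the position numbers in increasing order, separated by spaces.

From /u/ at 4 leftward: 3 /i/ → [+round]; 2 /w/ transparent; 1 /i/ → [+round]; word edge.
From /o/ at 7 leftward: 6 /e/ → [+round]; 5 /a/ → [+round]; 4 /u/ is itself a trigger — this domain ends here.
Targets with no active source: positions 8 10 stay [-round].

1 3 4 5 6 7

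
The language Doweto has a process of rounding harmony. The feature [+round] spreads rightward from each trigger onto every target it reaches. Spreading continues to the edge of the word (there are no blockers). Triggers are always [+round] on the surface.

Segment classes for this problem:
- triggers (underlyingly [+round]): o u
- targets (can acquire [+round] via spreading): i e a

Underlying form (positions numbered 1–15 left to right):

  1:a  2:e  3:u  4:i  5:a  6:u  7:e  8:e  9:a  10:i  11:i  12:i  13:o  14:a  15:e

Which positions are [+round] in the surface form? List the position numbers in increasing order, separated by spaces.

From /u/ at 3 rightward: 4 /i/ → [+round]; 5 /a/ → [+round]; 6 /u/ is itself a trigger — this domain ends here.
From /u/ at 6 rightward: 7 /e/ → [+round]; 8 /e/ → [+round]; 9 /a/ → [+round]; 10 /i/ → [+round]; 11 /i/ → [+round]; 12 /i/ → [+round]; 13 /o/ is itself a trigger — this domain ends here.
From /o/ at 13 rightward: 14 /a/ → [+round]; 15 /e/ → [+round]; word edge.
Targets with no active source: positions 1 2 stay [-round].

3 4 5 6 7 8 9 10 11 12 13 14 15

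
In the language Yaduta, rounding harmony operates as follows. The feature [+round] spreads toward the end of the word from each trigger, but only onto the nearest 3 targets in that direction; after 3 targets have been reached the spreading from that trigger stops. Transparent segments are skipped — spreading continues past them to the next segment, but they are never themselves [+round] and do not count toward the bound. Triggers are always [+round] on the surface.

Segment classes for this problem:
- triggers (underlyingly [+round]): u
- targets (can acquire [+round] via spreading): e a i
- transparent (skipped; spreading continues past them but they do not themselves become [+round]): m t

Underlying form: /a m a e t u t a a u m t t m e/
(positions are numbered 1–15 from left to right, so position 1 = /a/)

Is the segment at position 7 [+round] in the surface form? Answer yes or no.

From /u/ at 6 rightward: 7 /t/ transparent; 8 /a/ → [+round]; 9 /a/ → [+round]; 10 /u/ is itself a trigger — this domain ends here.
From /u/ at 10 rightward: 11 /m/ transparent; 12 /t/ transparent; 13 /t/ transparent; 14 /m/ transparent; 15 /e/ → [+round]; word edge.
Targets with no active source: positions 1 3 4 stay [-round].
[+round] positions on the surface: 6 8 9 10 15.

no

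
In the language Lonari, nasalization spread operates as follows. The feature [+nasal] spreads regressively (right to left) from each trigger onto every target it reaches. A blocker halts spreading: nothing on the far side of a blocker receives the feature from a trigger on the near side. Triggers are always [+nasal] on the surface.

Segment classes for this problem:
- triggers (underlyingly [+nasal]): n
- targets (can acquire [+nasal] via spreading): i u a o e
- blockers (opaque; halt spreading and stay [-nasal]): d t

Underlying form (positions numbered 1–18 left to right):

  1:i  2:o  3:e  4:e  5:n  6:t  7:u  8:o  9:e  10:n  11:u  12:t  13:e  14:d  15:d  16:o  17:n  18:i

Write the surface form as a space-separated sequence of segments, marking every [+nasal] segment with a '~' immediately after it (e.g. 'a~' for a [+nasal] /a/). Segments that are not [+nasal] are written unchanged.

From /n/ at 5 leftward: 4 /e/ → [+nasal]; 3 /e/ → [+nasal]; 2 /o/ → [+nasal]; 1 /i/ → [+nasal]; word edge.
From /n/ at 10 leftward: 9 /e/ → [+nasal]; 8 /o/ → [+nasal]; 7 /u/ → [+nasal]; 6 /t/ blocks.
From /n/ at 17 leftward: 16 /o/ → [+nasal]; 15 /d/ blocks.
Targets with no active source: positions 11 13 18 stay [-nasal].
[+nasal] positions on the surface: 1 2 3 4 5 7 8 9 10 16 17.

i~ o~ e~ e~ n~ t u~ o~ e~ n~ u t e d d o~ n~ i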